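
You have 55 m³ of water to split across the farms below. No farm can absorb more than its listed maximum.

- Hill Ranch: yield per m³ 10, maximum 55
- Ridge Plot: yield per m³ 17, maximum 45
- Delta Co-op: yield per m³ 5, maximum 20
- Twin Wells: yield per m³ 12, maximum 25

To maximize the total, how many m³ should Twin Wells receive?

10

Rank by yield per m³: Ridge Plot 17 > Twin Wells 12 > Hill Ranch 10 > Delta Co-op 5.
Ridge Plot takes 45 to reach its cap of 45 ; 10 left.
Only 10 left; Twin Wells takes them to reach 10.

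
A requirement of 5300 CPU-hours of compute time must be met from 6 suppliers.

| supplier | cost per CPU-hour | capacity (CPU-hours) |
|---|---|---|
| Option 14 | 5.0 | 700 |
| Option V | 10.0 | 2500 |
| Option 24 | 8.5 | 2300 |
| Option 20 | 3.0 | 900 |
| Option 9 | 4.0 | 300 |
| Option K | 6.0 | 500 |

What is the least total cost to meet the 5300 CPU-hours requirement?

Fill from the cheapest supplier first.
Option 20 (3.0): use full 900 → 4400 CPU-hours to go.
Take 300 from Option 9 at 4.0 → need 4100 more.
Option 14 (5.0): use full 700 → 3400 CPU-hours to go.
Take 500 from Option K at 6.0 → need 2900 more.
Option 24 at 8.5: take all 2300 CPU-hours → 600 still needed.
Option V at 10.0: take 600 of its 2500 → requirement met.
Cost = 900×3.0 + 300×4.0 + 700×5.0 + 500×6.0 + 2300×8.5 + 600×10.0 = 35950.

35950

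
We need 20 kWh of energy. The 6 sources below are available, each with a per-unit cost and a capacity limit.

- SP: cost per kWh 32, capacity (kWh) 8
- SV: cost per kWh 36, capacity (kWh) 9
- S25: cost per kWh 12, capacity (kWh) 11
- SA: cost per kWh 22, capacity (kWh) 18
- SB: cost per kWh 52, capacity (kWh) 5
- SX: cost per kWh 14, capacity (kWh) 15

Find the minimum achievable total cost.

258

Use sources in increasing cost order.
S25 (12): use full 11 — 9 kWh to go.
SX (14): take the remaining 9 — done.
SA, SP, SV, SB: unused.
Cost = 11×12 + 9×14 = 258.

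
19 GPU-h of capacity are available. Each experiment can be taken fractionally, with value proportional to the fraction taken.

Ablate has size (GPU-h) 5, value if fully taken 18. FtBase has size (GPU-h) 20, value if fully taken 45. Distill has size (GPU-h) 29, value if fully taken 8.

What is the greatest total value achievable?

49.5

Sort by value density: Ablate 18/5≈3.6, FtBase 45/20≈2.25, Distill 8/29≈0.276.
Take all of Ablate (5 GPU-h, value 18) → 14 GPU-h left.
Only 14 GPU-h remain; take 14/20 of FtBase for value 45×14/20 = 31.5.
Total value = 49.5.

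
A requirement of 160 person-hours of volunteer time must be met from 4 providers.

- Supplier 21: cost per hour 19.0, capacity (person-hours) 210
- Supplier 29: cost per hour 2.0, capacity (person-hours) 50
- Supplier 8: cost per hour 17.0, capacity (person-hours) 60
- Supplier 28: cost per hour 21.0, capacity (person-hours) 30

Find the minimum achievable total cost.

2070

Fill from the cheapest provider first.
Take 50 from Supplier 29 at 2.0 → need 110 more.
Supplier 8 (17.0): use full 60 → 50 person-hours to go.
Take 50 from Supplier 21 at 19.0 to finish.
Supplier 28: unused.
Cost = 50×2.0 + 60×17.0 + 50×19.0 = 2070.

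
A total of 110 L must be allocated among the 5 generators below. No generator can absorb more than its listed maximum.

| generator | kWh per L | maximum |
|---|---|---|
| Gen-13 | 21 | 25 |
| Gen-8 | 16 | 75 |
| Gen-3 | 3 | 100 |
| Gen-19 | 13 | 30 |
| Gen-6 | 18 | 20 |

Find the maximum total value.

1925

Rank by kWh per L: Gen-13 21 > Gen-6 18 > Gen-8 16 > Gen-19 13 > Gen-3 3.
Give Gen-13 25 to hit its cap of 25 ; 85 left.
Gen-6: +20 to 20 (cap) ; 65 left.
Only 65 left; Gen-8 takes them to reach 65.
Total = 21×25 + 16×65 + 18×20 = 1925.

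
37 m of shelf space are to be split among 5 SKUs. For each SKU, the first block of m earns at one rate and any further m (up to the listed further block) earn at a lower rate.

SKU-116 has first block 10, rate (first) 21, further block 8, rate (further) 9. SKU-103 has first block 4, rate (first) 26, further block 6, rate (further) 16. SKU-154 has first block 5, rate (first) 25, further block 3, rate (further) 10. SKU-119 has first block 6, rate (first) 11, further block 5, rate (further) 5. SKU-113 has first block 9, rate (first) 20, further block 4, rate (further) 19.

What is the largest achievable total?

Treat each block as its own option and order by rate: SKU-103/first 26 > SKU-154/first 25 > SKU-116/first 21 > SKU-113/first 20 > SKU-113/second 19 > SKU-103/second 16 > SKU-119/first 11 > SKU-154/second 10 > SKU-116/second 9 > SKU-119/second 5.
SKU-103 first at 26: fill all 4 — 33 left.
SKU-154/first (25): +5 — 28 left.
Fill SKU-116 first block (10 at 21) — 18 left.
Fill SKU-113 first block (9 at 20) — 9 left.
SKU-113 second at 19: fill all 4 — 5 left.
SKU-103/second: +5 of 6 at 16; pool empty.
Total = 26×4 + 25×5 + 21×10 + 20×9 + 19×4 + 16×5 = 775.

775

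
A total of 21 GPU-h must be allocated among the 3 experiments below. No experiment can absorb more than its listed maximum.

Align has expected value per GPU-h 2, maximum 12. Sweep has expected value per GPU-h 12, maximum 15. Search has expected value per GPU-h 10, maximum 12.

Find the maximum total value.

Highest expected value per GPU-h first: Sweep 12 > Search 10 > Align 2.
Give Sweep 15 to hit its cap of 15 ; 6 left.
Only 6 left; Search takes them to reach 6.
Total = 12×15 + 10×6 = 240.

240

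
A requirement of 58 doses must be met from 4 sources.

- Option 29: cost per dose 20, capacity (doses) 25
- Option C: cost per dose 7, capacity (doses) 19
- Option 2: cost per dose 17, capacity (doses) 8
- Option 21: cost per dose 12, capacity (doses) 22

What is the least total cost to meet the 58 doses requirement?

Use sources in increasing cost order.
Option C at 7: take all 19 doses — 39 still needed.
Option 21 (12): use full 22 — 17 doses to go.
Option 2 at 17: take all 8 doses — 9 still needed.
Option 29 at 20: take 9 of its 25 — requirement met.
Cost = 19×7 + 22×12 + 8×17 + 9×20 = 713.

713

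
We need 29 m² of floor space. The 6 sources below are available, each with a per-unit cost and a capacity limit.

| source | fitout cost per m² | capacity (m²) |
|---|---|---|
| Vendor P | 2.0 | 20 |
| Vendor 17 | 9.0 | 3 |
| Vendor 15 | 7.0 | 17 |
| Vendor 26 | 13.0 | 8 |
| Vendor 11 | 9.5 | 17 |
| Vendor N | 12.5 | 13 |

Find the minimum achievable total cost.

Use sources in increasing cost order.
Vendor P (2.0): use full 20 → 9 m² to go.
Vendor 15 (7.0): take the remaining 9 → done.
Vendor 17, Vendor 11, Vendor N, Vendor 26: unused.
Cost = 20×2.0 + 9×7.0 = 103.

103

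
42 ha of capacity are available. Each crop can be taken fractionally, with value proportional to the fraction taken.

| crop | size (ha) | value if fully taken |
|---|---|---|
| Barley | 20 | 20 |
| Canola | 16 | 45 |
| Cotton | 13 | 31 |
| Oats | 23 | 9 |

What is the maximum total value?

Rank by value-to-size ratio: Canola 45/16≈2.81, Cotton 31/13≈2.38, Barley 20/20≈1, Oats 9/23≈0.391.
Take all of Canola (16 ha, value 45) → 26 ha left.
Take all of Cotton (13 ha, value 31) → 13 ha left.
Fill the last 13 ha with part of Barley: 13/20 of it earns 13.
Total value = 89.

89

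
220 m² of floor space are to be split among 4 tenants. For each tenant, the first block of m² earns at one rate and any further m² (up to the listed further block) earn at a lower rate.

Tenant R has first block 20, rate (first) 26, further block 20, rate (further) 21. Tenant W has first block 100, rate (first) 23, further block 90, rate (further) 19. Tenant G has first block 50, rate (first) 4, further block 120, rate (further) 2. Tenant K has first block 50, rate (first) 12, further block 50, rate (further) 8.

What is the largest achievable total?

Treat each block as its own option and order by rate: Tenant R/tier1 26 > Tenant W/tier1 23 > Tenant R/tier2 21 > Tenant W/tier2 19 > Tenant K/tier1 12 > Tenant K/tier2 8 > Tenant G/tier1 4 > Tenant G/tier2 2.
Tenant R tier1 at 26: fill all 20 ; 200 left.
Tenant W tier1 at 23: fill all 100 ; 100 left.
Fill Tenant R tier2 block (20 at 21) ; 80 left.
Tenant W tier2 at 19: only 80 left, fill 80.
Total = 26×20 + 23×100 + 21×20 + 19×80 = 4760.

4760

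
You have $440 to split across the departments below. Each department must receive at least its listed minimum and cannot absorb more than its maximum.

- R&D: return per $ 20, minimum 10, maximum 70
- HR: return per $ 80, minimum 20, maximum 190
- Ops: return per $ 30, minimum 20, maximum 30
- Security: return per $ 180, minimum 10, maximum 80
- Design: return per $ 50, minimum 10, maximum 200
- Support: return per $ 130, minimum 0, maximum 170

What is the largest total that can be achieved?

Meeting every minimum uses 10+20+20+10+10+0 = 70 $, leaving 370.
Rank by return per $: Security 180 > Support 130 > HR 80 > Design 50 > Ops 30 > R&D 20.
Security takes 70 more to reach its cap of 80 — 300 left.
Support: +170 to 170 (cap) — 130 left.
HR: +130 (room for 170) → 150. Pool exhausted.
Total = 20×10 + 80×150 + 30×20 + 180×80 + 50×10 + 130×170 = 49800.

49800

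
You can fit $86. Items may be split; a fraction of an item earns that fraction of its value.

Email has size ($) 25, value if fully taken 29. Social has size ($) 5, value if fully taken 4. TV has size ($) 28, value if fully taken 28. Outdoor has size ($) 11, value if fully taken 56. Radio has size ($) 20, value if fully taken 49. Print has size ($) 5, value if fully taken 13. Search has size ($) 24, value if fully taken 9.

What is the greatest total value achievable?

Rank by value-to-size ratio: Outdoor 56/11≈5.09, Print 13/5≈2.6, Radio 49/20≈2.45, Email 29/25≈1.16, TV 28/28≈1, Social 4/5≈0.8, Search 9/24≈0.375.
Outdoor: take in full, 11 $ for value 56 ; 75 left.
Print: take in full, 5 $ for value 13 ; 70 left.
Take all of Radio (20 $, value 49) ; 50 $ left.
Email: take in full, 25 $ for value 29 ; 25 left.
Fill the last 25 $ with part of TV: 25/28 of it earns 25.
Total value = 172.

172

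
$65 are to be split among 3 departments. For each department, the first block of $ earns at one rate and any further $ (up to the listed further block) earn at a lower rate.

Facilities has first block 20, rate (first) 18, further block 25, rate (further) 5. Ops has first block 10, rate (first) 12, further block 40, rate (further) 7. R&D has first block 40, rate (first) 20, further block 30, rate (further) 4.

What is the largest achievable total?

1220

Rank every tier by rate: R&D/first 20 > Facilities/first 18 > Ops/first 12 > Ops/second 7 > Facilities/second 5 > R&D/second 4.
R&D/first (20): +40 — 25 left.
Facilities/first (18): +20 — 5 left.
5 remain; put them into Ops first at 12.
Total = 20×40 + 18×20 + 12×5 = 1220.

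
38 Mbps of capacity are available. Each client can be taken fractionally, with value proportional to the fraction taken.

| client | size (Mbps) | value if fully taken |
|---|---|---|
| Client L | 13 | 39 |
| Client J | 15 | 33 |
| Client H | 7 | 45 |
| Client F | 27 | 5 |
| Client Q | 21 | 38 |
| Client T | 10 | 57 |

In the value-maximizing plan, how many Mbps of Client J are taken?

8

Rank by value-to-size ratio: Client H 45/7≈6.43, Client T 57/10≈5.7, Client L 39/13≈3, Client J 33/15≈2.2, Client Q 38/21≈1.81, Client F 5/27≈0.185.
Take all of Client H (7 Mbps, value 45) ; 31 Mbps left.
Client T: take in full, 10 Mbps for value 57 ; 21 left.
All 13 Mbps of Client L fit (value 39) ; 8 remain.
8 Mbps left: a 8/15 share of Client J gives 33×8/15 = 17.6.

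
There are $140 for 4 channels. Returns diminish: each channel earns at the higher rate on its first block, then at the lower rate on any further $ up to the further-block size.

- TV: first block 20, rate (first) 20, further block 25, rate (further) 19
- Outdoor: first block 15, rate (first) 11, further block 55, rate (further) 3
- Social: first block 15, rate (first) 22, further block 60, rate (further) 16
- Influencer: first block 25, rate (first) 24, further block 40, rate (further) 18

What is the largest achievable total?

Rank every tier by rate: Influencer/first 24 > Social/first 22 > TV/first 20 > TV/second 19 > Influencer/second 18 > Social/second 16 > Outdoor/first 11 > Outdoor/second 3.
Influencer first at 24: fill all 25 → 115 left.
Social/first (22): +15 → 100 left.
TV first at 20: fill all 20 → 80 left.
TV/second (19): +25 → 55 left.
Influencer second at 18: fill all 40 → 15 left.
Social second at 16: only 15 left, fill 15.
Total = 24×25 + 22×15 + 20×20 + 19×25 + 18×40 + 16×15 = 2765.

2765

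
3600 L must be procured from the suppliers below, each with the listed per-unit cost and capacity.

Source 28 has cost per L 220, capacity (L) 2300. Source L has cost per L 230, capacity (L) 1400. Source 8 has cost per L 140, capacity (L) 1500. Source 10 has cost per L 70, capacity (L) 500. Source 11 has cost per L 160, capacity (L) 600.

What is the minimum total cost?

Fill from the cheapest supplier first.
Source 10 (70): use full 500 — 3100 L to go.
Source 8 at 140: take all 1500 L — 1600 still needed.
Take 600 from Source 11 at 160 — need 1000 more.
Source 28 at 220: take 1000 of its 2300 — requirement met.
Source L: unused.
Cost = 500×70 + 1500×140 + 600×160 + 1000×220 = 561000.

561000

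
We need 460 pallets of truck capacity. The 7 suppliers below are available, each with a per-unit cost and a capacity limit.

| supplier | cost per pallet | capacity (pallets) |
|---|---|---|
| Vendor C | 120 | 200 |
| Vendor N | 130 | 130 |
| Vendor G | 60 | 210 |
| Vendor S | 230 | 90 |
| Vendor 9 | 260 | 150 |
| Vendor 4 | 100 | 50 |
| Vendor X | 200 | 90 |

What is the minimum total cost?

Fill from the cheapest supplier first.
Vendor G at 60: take all 210 pallets ; 250 still needed.
Vendor 4 (100): use full 50 ; 200 pallets to go.
Vendor C at 120: take all 200 pallets ; 0 still needed.
Vendor N, Vendor X, Vendor S, Vendor 9: unused.
Cost = 210×60 + 50×100 + 200×120 = 41600.

41600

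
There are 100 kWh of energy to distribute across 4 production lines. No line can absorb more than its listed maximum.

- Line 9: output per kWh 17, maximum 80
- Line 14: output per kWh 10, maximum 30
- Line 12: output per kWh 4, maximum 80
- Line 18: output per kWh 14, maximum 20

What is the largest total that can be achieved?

Rank by output per kWh: Line 9 17 > Line 18 14 > Line 14 10 > Line 12 4.
Line 9 takes 80 to reach its cap of 80 ; 20 left.
Give Line 18 20 to hit its cap of 20 ; 0 left.
Total = 17×80 + 14×20 = 1640.

1640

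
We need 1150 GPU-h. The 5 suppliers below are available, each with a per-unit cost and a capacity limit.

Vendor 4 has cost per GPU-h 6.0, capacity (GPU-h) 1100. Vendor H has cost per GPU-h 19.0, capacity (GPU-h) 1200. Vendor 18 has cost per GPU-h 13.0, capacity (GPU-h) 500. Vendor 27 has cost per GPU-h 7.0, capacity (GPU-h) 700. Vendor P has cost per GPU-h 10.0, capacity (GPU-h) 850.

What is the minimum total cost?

Fill from the cheapest supplier first.
Vendor 4 at 6.0: take all 1100 GPU-h — 50 still needed.
Take 50 from Vendor 27 at 7.0 to finish.
Vendor P, Vendor 18, Vendor H: unused.
Cost = 1100×6.0 + 50×7.0 = 6950.

6950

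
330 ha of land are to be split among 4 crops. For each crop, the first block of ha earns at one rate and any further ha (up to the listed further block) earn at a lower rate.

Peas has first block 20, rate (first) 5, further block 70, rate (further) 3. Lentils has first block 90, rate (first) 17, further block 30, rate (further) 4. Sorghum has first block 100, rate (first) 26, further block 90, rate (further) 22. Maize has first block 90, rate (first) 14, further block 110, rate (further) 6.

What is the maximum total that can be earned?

Rank every tier by rate: Sorghum/tier1 26 > Sorghum/tier2 22 > Lentils/tier1 17 > Maize/tier1 14 > Maize/tier2 6 > Peas/tier1 5 > Lentils/tier2 4 > Peas/tier2 3.
Sorghum tier1 at 26: fill all 100 → 230 left.
Fill Sorghum tier2 block (90 at 22) → 140 left.
Lentils/tier1 (17): +90 → 50 left.
Maize tier1 at 14: only 50 left, fill 50.
Total = 26×100 + 22×90 + 17×90 + 14×50 = 6810.

6810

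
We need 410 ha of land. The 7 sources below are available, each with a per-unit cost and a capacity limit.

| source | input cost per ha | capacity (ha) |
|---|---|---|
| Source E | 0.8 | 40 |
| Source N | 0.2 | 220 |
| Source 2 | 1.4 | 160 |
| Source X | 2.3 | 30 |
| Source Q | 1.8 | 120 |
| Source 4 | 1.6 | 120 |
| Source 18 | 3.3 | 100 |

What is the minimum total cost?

Cheapest first:
Source N (0.2): use full 220 → 190 ha to go.
Source E (0.8): use full 40 → 150 ha to go.
Source 2 (1.4): take the remaining 150 → done.
Source 4, Source Q, Source X, Source 18: unused.
Cost = 220×0.2 + 40×0.8 + 150×1.4 = 286.

286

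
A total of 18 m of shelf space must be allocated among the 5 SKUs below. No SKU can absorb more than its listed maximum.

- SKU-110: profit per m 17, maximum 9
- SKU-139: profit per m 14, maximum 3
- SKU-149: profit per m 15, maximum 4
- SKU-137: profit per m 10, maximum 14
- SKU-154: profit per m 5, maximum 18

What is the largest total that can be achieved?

275

Rank by profit per m: SKU-110 17 > SKU-149 15 > SKU-139 14 > SKU-137 10 > SKU-154 5.
SKU-110: +9 to 9 (cap) ; 9 left.
SKU-149: +4 to 4 (cap) ; 5 left.
SKU-139: +3 to 3 (cap) ; 2 left.
Only 2 left; SKU-137 takes them to reach 2.
Total = 17×9 + 14×3 + 15×4 + 10×2 = 275.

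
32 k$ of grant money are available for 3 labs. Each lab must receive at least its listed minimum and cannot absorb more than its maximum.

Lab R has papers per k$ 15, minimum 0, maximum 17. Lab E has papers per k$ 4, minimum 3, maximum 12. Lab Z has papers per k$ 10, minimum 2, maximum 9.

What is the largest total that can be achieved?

369

Meeting every minimum uses 0+3+2 = 5 k$, leaving 27.
Rank by papers per k$: Lab R 15 > Lab Z 10 > Lab E 4.
Lab R: +17 to 17 (cap) → 10 left.
Give Lab Z 7 more to hit its cap of 9 → 3 left.
Only 3 left; Lab E takes them to reach 6.
Total = 15×17 + 4×6 + 10×9 = 369.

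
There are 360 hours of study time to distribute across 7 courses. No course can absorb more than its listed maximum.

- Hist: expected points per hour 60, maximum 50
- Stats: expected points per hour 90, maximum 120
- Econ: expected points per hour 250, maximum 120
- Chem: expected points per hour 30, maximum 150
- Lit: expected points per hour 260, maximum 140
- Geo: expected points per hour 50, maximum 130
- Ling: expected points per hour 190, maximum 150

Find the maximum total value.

Rank by expected points per hour: Lit 260 > Econ 250 > Ling 190 > Stats 90 > Hist 60 > Geo 50 > Chem 30.
Lit takes 140 to reach its cap of 140 ; 220 left.
Give Econ 120 to hit its cap of 120 ; 100 left.
Ling: +100 (room for 150) → 100. Pool exhausted.
Total = 250×120 + 260×140 + 190×100 = 85400.

85400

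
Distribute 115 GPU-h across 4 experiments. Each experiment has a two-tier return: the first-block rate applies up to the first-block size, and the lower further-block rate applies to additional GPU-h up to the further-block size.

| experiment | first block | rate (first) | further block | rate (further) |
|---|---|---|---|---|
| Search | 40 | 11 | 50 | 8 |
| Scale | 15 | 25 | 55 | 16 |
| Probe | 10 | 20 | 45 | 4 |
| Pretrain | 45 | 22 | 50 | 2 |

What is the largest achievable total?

Order all 8 blocks by rate: Scale/T1 25 > Pretrain/T1 22 > Probe/T1 20 > Scale/T2 16 > Search/T1 11 > Search/T2 8 > Probe/T2 4 > Pretrain/T2 2.
Scale T1 at 25: fill all 15 ; 100 left.
Pretrain/T1 (22): +45 ; 55 left.
Probe T1 at 20: fill all 10 ; 45 left.
Scale/T2: +45 of 55 at 16; pool empty.
Total = 25×15 + 22×45 + 20×10 + 16×45 = 2285.

2285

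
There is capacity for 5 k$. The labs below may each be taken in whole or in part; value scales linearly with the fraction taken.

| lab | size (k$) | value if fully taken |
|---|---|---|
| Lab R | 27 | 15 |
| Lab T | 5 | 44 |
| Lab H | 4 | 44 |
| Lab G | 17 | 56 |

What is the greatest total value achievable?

52.8

Sort by value density: Lab H 44/4≈11, Lab T 44/5≈8.8, Lab G 56/17≈3.29, Lab R 15/27≈0.556.
All 4 k$ of Lab H fit (value 44) ; 1 remain.
Only 1 k$ remain; take 1/5 of Lab T for value 44×1/5 = 8.8.
Total value = 52.8.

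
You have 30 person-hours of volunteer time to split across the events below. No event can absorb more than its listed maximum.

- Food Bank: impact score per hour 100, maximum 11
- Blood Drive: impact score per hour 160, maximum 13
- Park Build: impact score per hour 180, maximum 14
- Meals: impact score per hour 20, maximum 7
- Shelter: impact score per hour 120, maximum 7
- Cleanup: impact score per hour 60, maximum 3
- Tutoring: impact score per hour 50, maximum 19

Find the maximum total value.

Order the events by impact score per hour: Park Build 180 > Blood Drive 160 > Shelter 120 > Food Bank 100 > Cleanup 60 > Tutoring 50 > Meals 20.
Park Build takes 14 to reach its cap of 14 → 16 left.
Give Blood Drive 13 to hit its cap of 13 → 3 left.
Shelter: +3 (room for 7) → 3. Pool exhausted.
Total = 160×13 + 180×14 + 120×3 = 4960.

4960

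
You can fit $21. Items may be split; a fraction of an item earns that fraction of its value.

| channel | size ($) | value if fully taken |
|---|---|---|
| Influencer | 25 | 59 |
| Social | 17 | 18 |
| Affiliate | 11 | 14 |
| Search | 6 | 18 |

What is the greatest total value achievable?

Best value per unit of size first: Search 18/6≈3, Influencer 59/25≈2.36, Affiliate 14/11≈1.27, Social 18/17≈1.06.
Search: take in full, 6 $ for value 18 ; 15 left.
15 $ left: a 15/25 share of Influencer gives 59×15/25 = 35.4.
Total value = 53.4.

53.4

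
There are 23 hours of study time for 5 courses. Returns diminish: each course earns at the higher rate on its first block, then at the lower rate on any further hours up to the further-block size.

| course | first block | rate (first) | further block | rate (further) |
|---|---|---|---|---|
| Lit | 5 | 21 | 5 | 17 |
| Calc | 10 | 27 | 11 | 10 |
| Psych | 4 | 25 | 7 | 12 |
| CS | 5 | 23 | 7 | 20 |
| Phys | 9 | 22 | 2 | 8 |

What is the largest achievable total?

Order all 10 blocks by rate: Calc/first 27 > Psych/first 25 > CS/first 23 > Phys/first 22 > Lit/first 21 > CS/second 20 > Lit/second 17 > Psych/second 12 > Calc/second 10 > Phys/second 8.
Fill Calc first block (10 at 27) → 13 left.
Psych first at 25: fill all 4 → 9 left.
CS/first (23): +5 → 4 left.
Phys/first: +4 of 9 at 22; pool empty.
Total = 27×10 + 25×4 + 23×5 + 22×4 = 573.

573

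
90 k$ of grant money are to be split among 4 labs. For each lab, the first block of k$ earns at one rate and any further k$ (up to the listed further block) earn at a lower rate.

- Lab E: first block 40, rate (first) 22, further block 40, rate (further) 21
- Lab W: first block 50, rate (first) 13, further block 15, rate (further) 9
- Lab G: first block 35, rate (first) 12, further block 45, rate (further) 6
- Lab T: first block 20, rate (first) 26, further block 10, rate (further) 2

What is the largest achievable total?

2030

Treat each block as its own option and order by rate: Lab T/T1 26 > Lab E/T1 22 > Lab E/T2 21 > Lab W/T1 13 > Lab G/T1 12 > Lab W/T2 9 > Lab G/T2 6 > Lab T/T2 2.
Lab T T1 at 26: fill all 20 → 70 left.
Lab E/T1 (22): +40 → 30 left.
Lab E/T2: +30 of 40 at 21; pool empty.
Total = 26×20 + 22×40 + 21×30 = 2030.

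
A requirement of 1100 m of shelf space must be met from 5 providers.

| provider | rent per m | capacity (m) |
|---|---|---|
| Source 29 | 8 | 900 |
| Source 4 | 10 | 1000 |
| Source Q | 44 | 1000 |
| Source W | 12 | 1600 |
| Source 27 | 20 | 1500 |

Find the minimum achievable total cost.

Use providers in increasing cost order.
Source 29 at 8: take all 900 m ; 200 still needed.
Source 4 (10): take the remaining 200 ; done.
Source W, Source 27, Source Q: unused.
Cost = 900×8 + 200×10 = 9200.

9200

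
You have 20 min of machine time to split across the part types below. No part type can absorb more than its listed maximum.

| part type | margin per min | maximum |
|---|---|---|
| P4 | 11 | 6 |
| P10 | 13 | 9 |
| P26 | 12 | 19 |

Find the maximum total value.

Rank by margin per min: P10 13 > P26 12 > P4 11.
P10 takes 9 to reach its cap of 9 ; 11 left.
P26: +11 (room for 19) → 11. Pool exhausted.
Total = 13×9 + 12×11 = 249.

249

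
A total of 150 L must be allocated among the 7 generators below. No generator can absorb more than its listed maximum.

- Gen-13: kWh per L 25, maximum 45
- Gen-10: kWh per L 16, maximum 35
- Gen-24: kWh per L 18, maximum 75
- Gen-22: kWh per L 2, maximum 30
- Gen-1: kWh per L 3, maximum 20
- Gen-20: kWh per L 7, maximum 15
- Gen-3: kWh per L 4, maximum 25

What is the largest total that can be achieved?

Highest kWh per L first: Gen-13 25 > Gen-24 18 > Gen-10 16 > Gen-20 7 > Gen-3 4 > Gen-1 3 > Gen-22 2.
Gen-13: +45 to 45 (cap) ; 105 left.
Give Gen-24 75 to hit its cap of 75 ; 30 left.
Gen-10 has room for 35 but only 30 remain, so it gets 30.
Total = 25×45 + 16×30 + 18×75 = 2955.

2955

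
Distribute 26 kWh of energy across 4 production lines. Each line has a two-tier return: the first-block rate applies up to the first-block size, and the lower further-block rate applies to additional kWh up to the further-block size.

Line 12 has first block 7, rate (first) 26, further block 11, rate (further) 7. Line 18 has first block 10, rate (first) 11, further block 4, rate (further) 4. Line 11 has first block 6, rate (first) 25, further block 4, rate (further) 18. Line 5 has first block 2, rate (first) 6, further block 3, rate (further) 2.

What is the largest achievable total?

Order all 8 blocks by rate: Line 12/tier1 26 > Line 11/tier1 25 > Line 11/tier2 18 > Line 18/tier1 11 > Line 12/tier2 7 > Line 5/tier1 6 > Line 18/tier2 4 > Line 5/tier2 2.
Line 12 tier1 at 26: fill all 7 ; 19 left.
Line 11/tier1 (25): +6 ; 13 left.
Line 11/tier2 (18): +4 ; 9 left.
9 remain; put them into Line 18 tier1 at 11.
Total = 26×7 + 25×6 + 18×4 + 11×9 = 503.

503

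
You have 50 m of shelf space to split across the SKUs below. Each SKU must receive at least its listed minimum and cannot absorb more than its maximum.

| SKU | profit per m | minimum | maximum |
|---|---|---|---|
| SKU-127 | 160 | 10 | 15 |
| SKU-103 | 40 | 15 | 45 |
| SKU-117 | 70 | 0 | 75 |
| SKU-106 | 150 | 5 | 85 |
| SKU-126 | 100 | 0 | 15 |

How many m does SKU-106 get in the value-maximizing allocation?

20

Meeting every minimum uses 10+15+0+5+0 = 30 m, leaving 20.
Order the SKUs by profit per m: SKU-127 160 > SKU-106 150 > SKU-126 100 > SKU-117 70 > SKU-103 40.
SKU-127 takes 5 more to reach its cap of 15 — 15 left.
SKU-106 has room for 80 more but only 15 remain, so it gets 20.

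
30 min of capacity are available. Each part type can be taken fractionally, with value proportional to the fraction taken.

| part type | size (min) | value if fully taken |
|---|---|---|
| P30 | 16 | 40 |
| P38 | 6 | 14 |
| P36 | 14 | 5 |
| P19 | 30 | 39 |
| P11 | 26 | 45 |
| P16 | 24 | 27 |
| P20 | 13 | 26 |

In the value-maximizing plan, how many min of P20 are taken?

Best value per unit of size first: P30 40/16≈2.5, P38 14/6≈2.33, P20 26/13≈2, P11 45/26≈1.73, P19 39/30≈1.3, P16 27/24≈1.12, P36 5/14≈0.357.
Take all of P30 (16 min, value 40) ; 14 min left.
Take all of P38 (6 min, value 14) ; 8 min left.
Only 8 min remain; take 8/13 of P20 for value 26×8/13 = 16.

8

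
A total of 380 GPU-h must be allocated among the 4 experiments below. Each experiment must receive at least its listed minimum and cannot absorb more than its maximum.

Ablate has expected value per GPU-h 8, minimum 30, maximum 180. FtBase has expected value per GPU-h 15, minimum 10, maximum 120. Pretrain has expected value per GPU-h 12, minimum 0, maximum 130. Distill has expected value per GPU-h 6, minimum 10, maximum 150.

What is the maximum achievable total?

4380

Meeting every minimum uses 30+10+0+10 = 50 GPU-h, leaving 330.
Rank by expected value per GPU-h: FtBase 15 > Pretrain 12 > Ablate 8 > Distill 6.
FtBase: +110 to 120 (cap) → 220 left.
Pretrain: +130 to 130 (cap) → 90 left.
Ablate has room for 150 more but only 90 remain, so it gets 120.
Total = 8×120 + 15×120 + 12×130 + 6×10 = 4380.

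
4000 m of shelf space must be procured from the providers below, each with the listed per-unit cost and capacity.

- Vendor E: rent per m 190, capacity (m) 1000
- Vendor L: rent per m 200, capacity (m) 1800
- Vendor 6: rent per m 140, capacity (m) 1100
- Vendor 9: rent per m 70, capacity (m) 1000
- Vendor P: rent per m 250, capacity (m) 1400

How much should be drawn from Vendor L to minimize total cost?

900

Use providers in increasing cost order.
Take 1000 from Vendor 9 at 70 — need 3000 more.
Vendor 6 at 140: take all 1100 m — 1900 still needed.
Vendor E at 190: take all 1000 m — 900 still needed.
Take 900 from Vendor L at 200 to finish.
Vendor P: unused.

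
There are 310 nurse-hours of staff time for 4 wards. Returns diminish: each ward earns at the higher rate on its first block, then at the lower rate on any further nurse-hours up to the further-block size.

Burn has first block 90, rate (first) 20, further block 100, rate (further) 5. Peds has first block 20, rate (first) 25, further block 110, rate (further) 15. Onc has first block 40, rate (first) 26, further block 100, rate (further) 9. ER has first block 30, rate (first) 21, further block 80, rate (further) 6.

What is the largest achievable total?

Rank every tier by rate: Onc/tier1 26 > Peds/tier1 25 > ER/tier1 21 > Burn/tier1 20 > Peds/tier2 15 > Onc/tier2 9 > ER/tier2 6 > Burn/tier2 5.
Onc tier1 at 26: fill all 40 → 270 left.
Fill Peds tier1 block (20 at 25) → 250 left.
ER tier1 at 21: fill all 30 → 220 left.
Burn tier1 at 20: fill all 90 → 130 left.
Peds tier2 at 15: fill all 110 → 20 left.
20 remain; put them into Onc tier2 at 9.
Total = 26×40 + 25×20 + 21×30 + 20×90 + 15×110 + 9×20 = 5800.

5800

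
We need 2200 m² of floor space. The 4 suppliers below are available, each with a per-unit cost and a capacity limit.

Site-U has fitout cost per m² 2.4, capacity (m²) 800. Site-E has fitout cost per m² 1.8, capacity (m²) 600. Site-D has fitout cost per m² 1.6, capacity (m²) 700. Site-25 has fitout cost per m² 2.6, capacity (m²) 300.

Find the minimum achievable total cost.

4380

Use suppliers in increasing cost order.
Site-D at 1.6: take all 700 m² — 1500 still needed.
Take 600 from Site-E at 1.8 — need 900 more.
Take 800 from Site-U at 2.4 — need 100 more.
Site-25 at 2.6: take 100 of its 300 — requirement met.
Cost = 700×1.6 + 600×1.8 + 800×2.4 + 100×2.6 = 4380.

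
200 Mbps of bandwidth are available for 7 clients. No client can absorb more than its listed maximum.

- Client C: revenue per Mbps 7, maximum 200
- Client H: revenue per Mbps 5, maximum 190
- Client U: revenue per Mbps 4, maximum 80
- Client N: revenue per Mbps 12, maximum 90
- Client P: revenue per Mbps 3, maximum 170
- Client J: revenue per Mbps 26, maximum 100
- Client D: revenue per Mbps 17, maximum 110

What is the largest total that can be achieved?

4300

Order the clients by revenue per Mbps: Client J 26 > Client D 17 > Client N 12 > Client C 7 > Client H 5 > Client U 4 > Client P 3.
Client J takes 100 to reach its cap of 100 — 100 left.
Client D: +100 (room for 110) → 100. Pool exhausted.
Total = 26×100 + 17×100 = 4300.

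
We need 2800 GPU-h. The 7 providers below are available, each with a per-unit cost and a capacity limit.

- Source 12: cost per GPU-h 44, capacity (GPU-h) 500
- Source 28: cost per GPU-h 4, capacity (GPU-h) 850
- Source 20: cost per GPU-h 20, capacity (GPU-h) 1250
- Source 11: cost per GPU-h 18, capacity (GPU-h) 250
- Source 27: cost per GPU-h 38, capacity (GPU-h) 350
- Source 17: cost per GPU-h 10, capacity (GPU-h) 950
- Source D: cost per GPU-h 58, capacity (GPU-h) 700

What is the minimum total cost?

Use providers in increasing cost order.
Source 28 at 4: take all 850 GPU-h ; 1950 still needed.
Source 17 at 10: take all 950 GPU-h ; 1000 still needed.
Take 250 from Source 11 at 18 ; need 750 more.
Source 20 (20): take the remaining 750 ; done.
Source 27, Source 12, Source D: unused.
Cost = 850×4 + 950×10 + 250×18 + 750×20 = 32400.

32400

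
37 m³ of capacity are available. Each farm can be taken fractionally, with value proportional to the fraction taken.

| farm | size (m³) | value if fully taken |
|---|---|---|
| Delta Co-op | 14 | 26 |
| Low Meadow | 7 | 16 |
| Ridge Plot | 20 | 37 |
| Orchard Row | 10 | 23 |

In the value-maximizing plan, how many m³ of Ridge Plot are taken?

Sort by value density: Orchard Row 23/10≈2.3, Low Meadow 16/7≈2.29, Delta Co-op 26/14≈1.86, Ridge Plot 37/20≈1.85.
Orchard Row: take in full, 10 m³ for value 23 ; 27 left.
All 7 m³ of Low Meadow fit (value 16) ; 20 remain.
Take all of Delta Co-op (14 m³, value 26) ; 6 m³ left.
Fill the last 6 m³ with part of Ridge Plot: 6/20 of it earns 11.1.

6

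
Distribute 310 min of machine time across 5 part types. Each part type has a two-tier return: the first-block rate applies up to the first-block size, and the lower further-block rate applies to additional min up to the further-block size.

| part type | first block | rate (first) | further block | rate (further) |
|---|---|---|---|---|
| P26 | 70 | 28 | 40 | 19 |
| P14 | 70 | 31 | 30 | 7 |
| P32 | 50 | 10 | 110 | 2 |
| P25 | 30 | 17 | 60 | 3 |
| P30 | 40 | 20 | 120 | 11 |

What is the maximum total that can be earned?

6860

Order all 10 blocks by rate: P14/T1 31 > P26/T1 28 > P30/T1 20 > P26/T2 19 > P25/T1 17 > P30/T2 11 > P32/T1 10 > P14/T2 7 > P25/T2 3 > P32/T2 2.
P14/T1 (31): +70 ; 240 left.
P26 T1 at 28: fill all 70 ; 170 left.
Fill P30 T1 block (40 at 20) ; 130 left.
Fill P26 T2 block (40 at 19) ; 90 left.
P25 T1 at 17: fill all 30 ; 60 left.
P30/T2: +60 of 120 at 11; pool empty.
Total = 31×70 + 28×70 + 20×40 + 19×40 + 17×30 + 11×60 = 6860.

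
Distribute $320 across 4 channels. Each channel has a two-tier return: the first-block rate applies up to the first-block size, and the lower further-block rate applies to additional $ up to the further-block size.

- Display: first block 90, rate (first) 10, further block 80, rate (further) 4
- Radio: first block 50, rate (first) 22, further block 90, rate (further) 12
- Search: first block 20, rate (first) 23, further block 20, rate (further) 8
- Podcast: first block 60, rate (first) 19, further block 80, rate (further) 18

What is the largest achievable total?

Order all 8 blocks by rate: Search/T1 23 > Radio/T1 22 > Podcast/T1 19 > Podcast/T2 18 > Radio/T2 12 > Display/T1 10 > Search/T2 8 > Display/T2 4.
Fill Search T1 block (20 at 23) → 300 left.
Fill Radio T1 block (50 at 22) → 250 left.
Podcast T1 at 19: fill all 60 → 190 left.
Fill Podcast T2 block (80 at 18) → 110 left.
Fill Radio T2 block (90 at 12) → 20 left.
Display T1 at 10: only 20 left, fill 20.
Total = 23×20 + 22×50 + 19×60 + 18×80 + 12×90 + 10×20 = 5420.

5420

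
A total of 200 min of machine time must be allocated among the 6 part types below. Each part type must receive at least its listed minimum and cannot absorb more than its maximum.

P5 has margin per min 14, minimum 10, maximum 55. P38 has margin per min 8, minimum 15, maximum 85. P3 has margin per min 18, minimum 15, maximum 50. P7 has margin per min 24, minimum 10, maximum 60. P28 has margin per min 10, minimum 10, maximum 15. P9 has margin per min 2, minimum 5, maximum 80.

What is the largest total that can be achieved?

3390

Meeting every minimum uses 10+15+15+10+10+5 = 65 min, leaving 135.
Rank by margin per min: P7 24 > P3 18 > P5 14 > P28 10 > P38 8 > P9 2.
Give P7 50 more to hit its cap of 60 → 85 left.
Give P3 35 more to hit its cap of 50 → 50 left.
Give P5 45 more to hit its cap of 55 → 5 left.
Give P28 5 more to hit its cap of 15 → 0 left.
Total = 14×55 + 8×15 + 18×50 + 24×60 + 10×15 + 2×5 = 3390.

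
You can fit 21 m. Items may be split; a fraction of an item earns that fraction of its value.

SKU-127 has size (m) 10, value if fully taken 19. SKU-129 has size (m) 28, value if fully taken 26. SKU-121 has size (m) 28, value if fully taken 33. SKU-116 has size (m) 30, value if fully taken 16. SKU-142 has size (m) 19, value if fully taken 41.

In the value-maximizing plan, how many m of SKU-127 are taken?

2

Sort by value density: SKU-142 41/19≈2.16, SKU-127 19/10≈1.9, SKU-121 33/28≈1.18, SKU-129 26/28≈0.929, SKU-116 16/30≈0.533.
Take all of SKU-142 (19 m, value 41) ; 2 m left.
2 m left: a 2/10 share of SKU-127 gives 19×2/10 = 3.8.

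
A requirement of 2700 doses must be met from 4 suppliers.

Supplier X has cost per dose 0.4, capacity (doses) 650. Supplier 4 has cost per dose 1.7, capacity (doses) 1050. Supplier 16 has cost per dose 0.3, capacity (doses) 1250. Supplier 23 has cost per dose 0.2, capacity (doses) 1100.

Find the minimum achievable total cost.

735

Fill from the cheapest supplier first.
Supplier 23 at 0.2: take all 1100 doses ; 1600 still needed.
Supplier 16 (0.3): use full 1250 ; 350 doses to go.
Supplier X at 0.4: take 350 of its 650 ; requirement met.
Supplier 4: unused.
Cost = 1100×0.2 + 1250×0.3 + 350×0.4 = 735.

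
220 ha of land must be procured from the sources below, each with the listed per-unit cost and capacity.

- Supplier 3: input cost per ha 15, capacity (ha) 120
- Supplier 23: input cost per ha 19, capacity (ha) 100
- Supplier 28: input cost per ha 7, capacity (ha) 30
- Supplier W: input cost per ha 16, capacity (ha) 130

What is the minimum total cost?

3130

Use sources in increasing cost order.
Take 30 from Supplier 28 at 7 ; need 190 more.
Supplier 3 at 15: take all 120 ha ; 70 still needed.
Supplier W (16): take the remaining 70 ; done.
Supplier 23: unused.
Cost = 30×7 + 120×15 + 70×16 = 3130.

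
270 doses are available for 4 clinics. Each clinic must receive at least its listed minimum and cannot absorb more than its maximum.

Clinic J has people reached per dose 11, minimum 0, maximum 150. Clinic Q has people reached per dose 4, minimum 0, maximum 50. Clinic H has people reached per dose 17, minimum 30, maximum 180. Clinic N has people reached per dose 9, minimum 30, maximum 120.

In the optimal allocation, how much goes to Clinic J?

60

Meeting every minimum uses 0+0+30+30 = 60 doses, leaving 210.
Highest people reached per dose first: Clinic H 17 > Clinic J 11 > Clinic N 9 > Clinic Q 4.
Clinic H: +150 to 180 (cap) → 60 left.
Only 60 left; Clinic J takes them to reach 60.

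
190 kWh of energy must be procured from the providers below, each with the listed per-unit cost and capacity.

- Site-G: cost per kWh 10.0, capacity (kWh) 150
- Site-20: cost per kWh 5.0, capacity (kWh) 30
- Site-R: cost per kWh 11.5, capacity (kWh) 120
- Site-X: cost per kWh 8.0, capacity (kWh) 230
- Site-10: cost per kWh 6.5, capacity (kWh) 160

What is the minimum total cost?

Use providers in increasing cost order.
Take 30 from Site-20 at 5.0 ; need 160 more.
Take 160 from Site-10 at 6.5 ; need 0 more.
Site-X, Site-G, Site-R: unused.
Cost = 30×5.0 + 160×6.5 = 1190.

1190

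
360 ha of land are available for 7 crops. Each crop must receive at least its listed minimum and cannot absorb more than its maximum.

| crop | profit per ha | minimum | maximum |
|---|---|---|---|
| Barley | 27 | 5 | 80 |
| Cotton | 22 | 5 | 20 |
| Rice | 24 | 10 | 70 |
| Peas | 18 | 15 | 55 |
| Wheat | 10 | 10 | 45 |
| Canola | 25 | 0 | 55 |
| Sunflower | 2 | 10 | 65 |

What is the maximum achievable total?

7165

Meeting every minimum uses 5+5+10+15+10+0+10 = 55 ha, leaving 305.
Rank by profit per ha: Barley 27 > Canola 25 > Rice 24 > Cotton 22 > Peas 18 > Wheat 10 > Sunflower 2.
Barley: +75 to 80 (cap) — 230 left.
Canola: +55 to 55 (cap) — 175 left.
Rice: +60 to 70 (cap) — 115 left.
Give Cotton 15 more to hit its cap of 20 — 100 left.
Peas: +40 to 55 (cap) — 60 left.
Wheat: +35 to 45 (cap) — 25 left.
Sunflower: +25 (room for 55) → 35. Pool exhausted.
Total = 27×80 + 22×20 + 24×70 + 18×55 + 10×45 + 25×55 + 2×35 = 7165.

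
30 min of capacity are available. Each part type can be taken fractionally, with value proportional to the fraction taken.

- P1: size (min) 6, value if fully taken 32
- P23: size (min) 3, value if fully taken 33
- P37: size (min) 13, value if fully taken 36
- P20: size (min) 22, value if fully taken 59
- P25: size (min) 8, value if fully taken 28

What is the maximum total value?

Rank by value-to-size ratio: P23 33/3≈11, P1 32/6≈5.33, P25 28/8≈3.5, P37 36/13≈2.77, P20 59/22≈2.68.
All 3 min of P23 fit (value 33) ; 27 remain.
All 6 min of P1 fit (value 32) ; 21 remain.
P25: take in full, 8 min for value 28 ; 13 left.
All 13 min of P37 fit (value 36) ; 0 remain.
Total value = 129.

129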